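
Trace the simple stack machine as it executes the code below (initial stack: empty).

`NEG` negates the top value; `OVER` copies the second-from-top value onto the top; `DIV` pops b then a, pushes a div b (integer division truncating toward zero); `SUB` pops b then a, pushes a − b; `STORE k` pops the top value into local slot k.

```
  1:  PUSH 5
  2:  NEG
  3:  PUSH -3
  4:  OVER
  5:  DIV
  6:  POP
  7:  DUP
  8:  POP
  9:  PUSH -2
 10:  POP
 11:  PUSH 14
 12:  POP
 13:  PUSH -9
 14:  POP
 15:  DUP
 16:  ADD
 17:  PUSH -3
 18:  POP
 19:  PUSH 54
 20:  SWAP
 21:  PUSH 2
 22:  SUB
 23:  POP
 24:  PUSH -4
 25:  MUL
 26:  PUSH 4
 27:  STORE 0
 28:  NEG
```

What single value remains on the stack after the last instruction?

216

PUSH 5  : 5
NEG     : -5
PUSH -3 : -5 -3
OVER    : -5 -3 -5
DIV     : -5 0
POP     : -5
DUP     : -5 -5
POP     : -5
PUSH -2 : -5 -2
POP     : -5
PUSH 14 : -5 14
POP     : -5
PUSH -9 : -5 -9
POP     : -5
DUP     : -5 -5
ADD     : -10
PUSH -3 : -10 -3
POP     : -10
PUSH 54 : -10 54
SWAP    : 54 -10
PUSH 2  : 54 -10 2
SUB     : 54 -12
POP     : 54
PUSH -4 : 54 -4
MUL     : -216
PUSH 4  : -216 4
STORE 0 : -216
NEG     : 216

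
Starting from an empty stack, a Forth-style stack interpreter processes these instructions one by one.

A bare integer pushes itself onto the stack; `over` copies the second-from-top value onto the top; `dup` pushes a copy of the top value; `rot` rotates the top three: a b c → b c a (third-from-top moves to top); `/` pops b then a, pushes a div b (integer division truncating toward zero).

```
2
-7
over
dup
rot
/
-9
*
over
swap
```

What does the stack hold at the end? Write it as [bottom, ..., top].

[2, 2, 2, 0]

2    → [2]
-7   → [2, -7]
over → [2, -7, 2]
dup  → [2, -7, 2, 2]
rot  → [2, 2, 2, -7]
/    → [2, 2, 0]
-9   → [2, 2, 0, -9]
*    → [2, 2, 0]
over → [2, 2, 0, 2]
swap → [2, 2, 2, 0]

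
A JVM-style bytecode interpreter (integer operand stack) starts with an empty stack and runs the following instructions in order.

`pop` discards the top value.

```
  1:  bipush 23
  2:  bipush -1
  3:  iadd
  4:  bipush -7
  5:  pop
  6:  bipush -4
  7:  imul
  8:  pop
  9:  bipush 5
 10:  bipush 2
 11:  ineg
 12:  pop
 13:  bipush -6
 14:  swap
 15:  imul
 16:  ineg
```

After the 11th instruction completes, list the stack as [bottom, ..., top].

bipush 23 -> [23]
bipush -1 -> [23, -1]
iadd      -> [22]
bipush -7 -> [22, -7]
pop       -> [22]
bipush -4 -> [22, -4]
imul      -> [-88]
pop       -> []
bipush 5  -> [5]
bipush 2  -> [5, 2]
ineg      -> [5, -2]

[5, -2]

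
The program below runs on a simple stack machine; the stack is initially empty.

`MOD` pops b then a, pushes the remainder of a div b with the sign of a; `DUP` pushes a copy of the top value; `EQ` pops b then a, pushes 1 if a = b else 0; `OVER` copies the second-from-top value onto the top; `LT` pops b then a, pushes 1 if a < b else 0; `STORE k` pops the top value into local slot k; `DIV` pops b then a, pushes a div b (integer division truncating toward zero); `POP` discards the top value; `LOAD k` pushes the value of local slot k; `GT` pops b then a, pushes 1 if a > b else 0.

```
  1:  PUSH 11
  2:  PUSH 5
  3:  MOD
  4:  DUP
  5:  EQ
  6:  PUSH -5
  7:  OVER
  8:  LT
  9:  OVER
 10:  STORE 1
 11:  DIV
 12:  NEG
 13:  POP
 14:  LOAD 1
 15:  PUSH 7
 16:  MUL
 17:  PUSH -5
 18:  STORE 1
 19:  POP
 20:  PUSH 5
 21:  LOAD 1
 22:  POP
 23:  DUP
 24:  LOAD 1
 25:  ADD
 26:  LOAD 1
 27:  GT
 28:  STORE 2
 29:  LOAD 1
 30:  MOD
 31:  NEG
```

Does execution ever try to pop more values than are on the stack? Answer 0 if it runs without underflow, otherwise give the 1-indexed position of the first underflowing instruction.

PUSH 11  11
PUSH 5   11 5
MOD      1
DUP      1 1
EQ       1
PUSH -5  1 -5
OVER     1 -5 1
LT       1 1
OVER     1 1 1
STORE 1  1 1
DIV      1
NEG      -1
POP      (empty)
LOAD 1   1
PUSH 7   1 7
MUL      7
PUSH -5  7 -5
STORE 1  7
POP      (empty)
PUSH 5   5
LOAD 1   5 -5
POP      5
DUP      5 5
LOAD 1   5 5 -5
ADD      5 0
LOAD 1   5 0 -5
GT       5 1
STORE 2  5
LOAD 1   5 -5
MOD      0
NEG      0

0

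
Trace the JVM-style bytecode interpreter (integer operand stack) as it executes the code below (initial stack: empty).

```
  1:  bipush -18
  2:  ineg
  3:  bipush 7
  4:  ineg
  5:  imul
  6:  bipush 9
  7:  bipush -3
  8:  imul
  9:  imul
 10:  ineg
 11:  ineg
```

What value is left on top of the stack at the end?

3402

bipush -18 : -18
ineg       : 18
bipush 7   : 18 7
ineg       : 18 -7
imul       : -126
bipush 9   : -126 9
bipush -3  : -126 9 -3
imul       : -126 -27
imul       : 3402
ineg       : -3402
ineg       : 3402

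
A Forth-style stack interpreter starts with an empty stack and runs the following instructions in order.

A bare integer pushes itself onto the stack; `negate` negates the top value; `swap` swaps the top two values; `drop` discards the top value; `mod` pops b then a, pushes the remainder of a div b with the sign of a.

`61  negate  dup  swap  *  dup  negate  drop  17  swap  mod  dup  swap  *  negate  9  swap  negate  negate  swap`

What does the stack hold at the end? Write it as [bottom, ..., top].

[-289, 9]

61     → [61]
negate → [-61]
dup    → [-61, -61]
swap   → [-61, -61]
*      → [3721]
dup    → [3721, 3721]
negate → [3721, -3721]
drop   → [3721]
17     → [3721, 17]
swap   → [17, 3721]
mod    → [17]
dup    → [17, 17]
swap   → [17, 17]
*      → [289]
negate → [-289]
9      → [-289, 9]
swap   → [9, -289]
negate → [9, 289]
negate → [9, -289]
swap   → [-289, 9]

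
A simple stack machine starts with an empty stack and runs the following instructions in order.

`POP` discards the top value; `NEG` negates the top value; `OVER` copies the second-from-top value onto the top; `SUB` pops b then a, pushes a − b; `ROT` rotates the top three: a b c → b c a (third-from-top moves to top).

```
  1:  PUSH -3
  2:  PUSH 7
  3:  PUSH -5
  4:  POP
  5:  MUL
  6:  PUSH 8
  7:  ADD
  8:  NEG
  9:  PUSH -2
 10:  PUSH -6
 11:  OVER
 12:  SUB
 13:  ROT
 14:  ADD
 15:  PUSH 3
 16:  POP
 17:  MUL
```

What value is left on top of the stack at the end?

PUSH -3  -3
PUSH 7   -3 7
PUSH -5  -3 7 -5
POP      -3 7
MUL      -21
PUSH 8   -21 8
ADD      -13
NEG      13
PUSH -2  13 -2
PUSH -6  13 -2 -6
OVER     13 -2 -6 -2
SUB      13 -2 -4
ROT      -2 -4 13
ADD      -2 9
PUSH 3   -2 9 3
POP      -2 9
MUL      -18

-18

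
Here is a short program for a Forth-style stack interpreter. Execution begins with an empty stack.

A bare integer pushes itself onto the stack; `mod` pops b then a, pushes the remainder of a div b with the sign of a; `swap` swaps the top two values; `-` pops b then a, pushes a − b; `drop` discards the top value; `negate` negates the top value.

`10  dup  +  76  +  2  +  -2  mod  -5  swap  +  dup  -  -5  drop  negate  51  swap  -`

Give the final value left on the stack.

51

10      [10]
dup     [10, 10]
+       [20]
76      [20, 76]
+       [96]
2       [96, 2]
+       [98]
-2      [98, -2]
mod     [0]
-5      [0, -5]
swap    [-5, 0]
+       [-5]
dup     [-5, -5]
-       [0]
-5      [0, -5]
drop    [0]
negate  [0]
51      [0, 51]
swap    [51, 0]
-       [51]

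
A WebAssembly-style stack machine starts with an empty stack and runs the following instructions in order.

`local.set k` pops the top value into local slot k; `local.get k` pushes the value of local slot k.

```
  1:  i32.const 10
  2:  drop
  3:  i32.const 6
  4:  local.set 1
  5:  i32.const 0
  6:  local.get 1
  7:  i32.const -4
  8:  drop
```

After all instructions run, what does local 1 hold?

i32.const 10 → 10
drop         → (empty)
i32.const 6  → 6
local.set 1  → (empty)
i32.const 0  → 0
local.get 1  → 0 6
i32.const -4 → 0 6 -4
drop         → 0 6

6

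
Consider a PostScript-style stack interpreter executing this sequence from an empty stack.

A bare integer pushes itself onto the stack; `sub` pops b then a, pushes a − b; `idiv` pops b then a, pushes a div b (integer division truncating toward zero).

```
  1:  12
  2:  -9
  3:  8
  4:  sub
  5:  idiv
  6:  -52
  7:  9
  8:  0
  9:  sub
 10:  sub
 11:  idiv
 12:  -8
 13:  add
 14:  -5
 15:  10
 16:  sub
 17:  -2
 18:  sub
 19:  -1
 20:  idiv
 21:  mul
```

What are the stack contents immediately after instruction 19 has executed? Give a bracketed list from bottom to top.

[-8, -13, -1]

12    [12]
-9    [12, -9]
8     [12, -9, 8]
sub   [12, -17]
idiv  [0]
-52   [0, -52]
9     [0, -52, 9]
0     [0, -52, 9, 0]
sub   [0, -52, 9]
sub   [0, -61]
idiv  [0]
-8    [0, -8]
add   [-8]
-5    [-8, -5]
10    [-8, -5, 10]
sub   [-8, -15]
-2    [-8, -15, -2]
sub   [-8, -13]
-1    [-8, -13, -1]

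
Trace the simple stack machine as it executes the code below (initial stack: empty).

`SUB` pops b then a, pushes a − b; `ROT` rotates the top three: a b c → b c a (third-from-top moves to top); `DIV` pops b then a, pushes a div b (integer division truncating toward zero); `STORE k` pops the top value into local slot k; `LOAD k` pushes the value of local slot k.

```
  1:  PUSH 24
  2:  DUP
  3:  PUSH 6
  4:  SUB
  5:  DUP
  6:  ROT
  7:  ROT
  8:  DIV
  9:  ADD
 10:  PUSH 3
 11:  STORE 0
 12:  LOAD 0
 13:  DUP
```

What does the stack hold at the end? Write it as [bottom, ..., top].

[19, 3, 3]

PUSH 24 → 24
DUP     → 24 24
PUSH 6  → 24 24 6
SUB     → 24 18
DUP     → 24 18 18
ROT     → 18 18 24
ROT     → 18 24 18
DIV     → 18 1
ADD     → 19
PUSH 3  → 19 3
STORE 0 → 19
LOAD 0  → 19 3
DUP     → 19 3 3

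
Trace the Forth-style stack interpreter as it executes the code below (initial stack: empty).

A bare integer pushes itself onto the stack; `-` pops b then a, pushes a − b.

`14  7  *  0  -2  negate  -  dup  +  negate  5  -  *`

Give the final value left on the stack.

14      14
7       14 7
*       98
0       98 0
-2      98 0 -2
negate  98 0 2
-       98 -2
dup     98 -2 -2
+       98 -4
negate  98 4
5       98 4 5
-       98 -1
*       -98

-98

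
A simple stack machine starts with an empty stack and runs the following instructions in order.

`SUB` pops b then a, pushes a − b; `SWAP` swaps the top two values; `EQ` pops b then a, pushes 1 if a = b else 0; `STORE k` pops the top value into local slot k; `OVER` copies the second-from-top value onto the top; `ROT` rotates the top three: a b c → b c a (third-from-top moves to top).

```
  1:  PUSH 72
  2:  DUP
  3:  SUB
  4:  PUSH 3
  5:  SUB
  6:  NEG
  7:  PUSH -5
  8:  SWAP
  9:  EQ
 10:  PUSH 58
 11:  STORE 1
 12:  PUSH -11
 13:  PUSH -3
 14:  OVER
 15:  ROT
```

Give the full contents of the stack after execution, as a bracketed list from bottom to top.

[0, -3, -11, -11]

PUSH 72  : [72]
DUP      : [72, 72]
SUB      : [0]
PUSH 3   : [0, 3]
SUB      : [-3]
NEG      : [3]
PUSH -5  : [3, -5]
SWAP     : [-5, 3]
EQ       : [0]
PUSH 58  : [0, 58]
STORE 1  : [0]
PUSH -11 : [0, -11]
PUSH -3  : [0, -11, -3]
OVER     : [0, -11, -3, -11]
ROT      : [0, -3, -11, -11]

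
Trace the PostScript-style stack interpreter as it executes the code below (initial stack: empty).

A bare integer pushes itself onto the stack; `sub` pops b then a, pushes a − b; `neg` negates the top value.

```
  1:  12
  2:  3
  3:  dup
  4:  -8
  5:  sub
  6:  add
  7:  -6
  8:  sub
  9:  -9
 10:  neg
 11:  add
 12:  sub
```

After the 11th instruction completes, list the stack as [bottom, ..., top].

12  → [12]
3   → [12, 3]
dup → [12, 3, 3]
-8  → [12, 3, 3, -8]
sub → [12, 3, 11]
add → [12, 14]
-6  → [12, 14, -6]
sub → [12, 20]
-9  → [12, 20, -9]
neg → [12, 20, 9]
add → [12, 29]

[12, 29]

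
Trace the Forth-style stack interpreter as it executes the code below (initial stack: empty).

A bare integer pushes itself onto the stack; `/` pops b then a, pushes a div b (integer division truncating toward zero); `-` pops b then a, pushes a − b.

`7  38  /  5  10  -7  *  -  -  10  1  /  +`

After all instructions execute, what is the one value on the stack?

-65

7  : [7]
38 : [7, 38]
/  : [0]
5  : [0, 5]
10 : [0, 5, 10]
-7 : [0, 5, 10, -7]
*  : [0, 5, -70]
-  : [0, 75]
-  : [-75]
10 : [-75, 10]
1  : [-75, 10, 1]
/  : [-75, 10]
+  : [-65]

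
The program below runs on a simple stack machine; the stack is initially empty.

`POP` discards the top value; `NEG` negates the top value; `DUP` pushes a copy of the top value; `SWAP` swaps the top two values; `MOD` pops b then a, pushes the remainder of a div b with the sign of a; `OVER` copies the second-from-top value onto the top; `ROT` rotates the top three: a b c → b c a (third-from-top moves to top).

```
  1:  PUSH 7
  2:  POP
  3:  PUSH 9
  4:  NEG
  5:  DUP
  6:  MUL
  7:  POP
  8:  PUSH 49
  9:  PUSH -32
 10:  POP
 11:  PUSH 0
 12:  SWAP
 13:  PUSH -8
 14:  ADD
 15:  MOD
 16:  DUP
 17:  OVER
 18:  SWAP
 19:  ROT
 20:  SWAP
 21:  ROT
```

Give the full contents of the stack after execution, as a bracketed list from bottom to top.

PUSH 7    [7]
POP       []
PUSH 9    [9]
NEG       [-9]
DUP       [-9, -9]
MUL       [81]
POP       []
PUSH 49   [49]
PUSH -32  [49, -32]
POP       [49]
PUSH 0    [49, 0]
SWAP      [0, 49]
PUSH -8   [0, 49, -8]
ADD       [0, 41]
MOD       [0]
DUP       [0, 0]
OVER      [0, 0, 0]
SWAP      [0, 0, 0]
ROT       [0, 0, 0]
SWAP      [0, 0, 0]
ROT       [0, 0, 0]

[0, 0, 0]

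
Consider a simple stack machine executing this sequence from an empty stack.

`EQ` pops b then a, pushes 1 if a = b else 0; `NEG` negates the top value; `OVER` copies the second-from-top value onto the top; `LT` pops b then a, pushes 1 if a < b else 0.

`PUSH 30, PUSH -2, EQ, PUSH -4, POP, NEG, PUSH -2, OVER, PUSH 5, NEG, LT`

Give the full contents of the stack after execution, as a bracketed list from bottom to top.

[0, -2, 0]

PUSH 30 : [30]
PUSH -2 : [30, -2]
EQ      : [0]
PUSH -4 : [0, -4]
POP     : [0]
NEG     : [0]
PUSH -2 : [0, -2]
OVER    : [0, -2, 0]
PUSH 5  : [0, -2, 0, 5]
NEG     : [0, -2, 0, -5]
LT      : [0, -2, 0]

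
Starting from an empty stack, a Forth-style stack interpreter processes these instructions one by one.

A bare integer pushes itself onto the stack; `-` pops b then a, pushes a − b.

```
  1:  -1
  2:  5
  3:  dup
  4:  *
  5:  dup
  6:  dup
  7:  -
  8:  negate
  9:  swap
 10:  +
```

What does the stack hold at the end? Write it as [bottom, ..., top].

-1      -1
5       -1 5
dup     -1 5 5
*       -1 25
dup     -1 25 25
dup     -1 25 25 25
-       -1 25 0
negate  -1 25 0
swap    -1 0 25
+       -1 25

[-1, 25]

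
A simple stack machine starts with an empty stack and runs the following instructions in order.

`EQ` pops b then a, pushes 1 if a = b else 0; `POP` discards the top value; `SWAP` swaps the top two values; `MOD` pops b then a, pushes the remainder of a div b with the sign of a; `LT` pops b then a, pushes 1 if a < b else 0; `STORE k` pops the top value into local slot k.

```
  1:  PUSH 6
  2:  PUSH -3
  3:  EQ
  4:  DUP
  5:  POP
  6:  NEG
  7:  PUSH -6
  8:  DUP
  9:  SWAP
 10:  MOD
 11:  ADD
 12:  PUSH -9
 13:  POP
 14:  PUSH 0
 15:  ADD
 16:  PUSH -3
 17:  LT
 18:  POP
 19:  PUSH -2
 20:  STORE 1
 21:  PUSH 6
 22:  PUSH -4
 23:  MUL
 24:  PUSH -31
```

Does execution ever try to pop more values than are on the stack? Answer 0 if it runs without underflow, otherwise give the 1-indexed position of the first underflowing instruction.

PUSH 6    6
PUSH -3   6 -3
EQ        0
DUP       0 0
POP       0
NEG       0
PUSH -6   0 -6
DUP       0 -6 -6
SWAP      0 -6 -6
MOD       0 0
ADD       0
PUSH -9   0 -9
POP       0
PUSH 0    0 0
ADD       0
PUSH -3   0 -3
LT        0
POP       (empty)
PUSH -2   -2
STORE 1   (empty)
PUSH 6    6
PUSH -4   6 -4
MUL       -24
PUSH -31  -24 -31

0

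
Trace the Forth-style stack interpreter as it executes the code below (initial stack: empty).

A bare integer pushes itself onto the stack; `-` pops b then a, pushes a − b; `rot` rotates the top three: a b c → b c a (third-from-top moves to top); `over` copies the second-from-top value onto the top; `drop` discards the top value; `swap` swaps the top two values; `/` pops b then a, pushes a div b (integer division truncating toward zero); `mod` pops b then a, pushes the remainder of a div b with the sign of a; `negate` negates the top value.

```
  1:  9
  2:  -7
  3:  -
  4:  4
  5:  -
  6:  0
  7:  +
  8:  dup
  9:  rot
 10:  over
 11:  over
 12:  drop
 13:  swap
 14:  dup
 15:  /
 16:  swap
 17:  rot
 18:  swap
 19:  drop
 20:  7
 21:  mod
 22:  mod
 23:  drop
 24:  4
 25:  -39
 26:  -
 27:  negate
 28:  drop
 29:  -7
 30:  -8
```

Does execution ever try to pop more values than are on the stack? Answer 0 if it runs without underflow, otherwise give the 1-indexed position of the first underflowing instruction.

9

9   → 9
-7  → 9 -7
-   → 16
4   → 16 4
-   → 12
0   → 12 0
+   → 12
dup → 12 12
rot  — needs 3 operands, stack has 2 → underflow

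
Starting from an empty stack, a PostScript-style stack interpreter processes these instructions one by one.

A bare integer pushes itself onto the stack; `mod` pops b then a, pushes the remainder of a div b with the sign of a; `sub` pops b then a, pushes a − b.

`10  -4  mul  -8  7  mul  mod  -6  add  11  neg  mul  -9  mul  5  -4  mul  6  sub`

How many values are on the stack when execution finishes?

2

10  : [10]
-4  : [10, -4]
mul : [-40]
-8  : [-40, -8]
7   : [-40, -8, 7]
mul : [-40, -56]
mod : [-40]
-6  : [-40, -6]
add : [-46]
11  : [-46, 11]
neg : [-46, -11]
mul : [506]
-9  : [506, -9]
mul : [-4554]
5   : [-4554, 5]
-4  : [-4554, 5, -4]
mul : [-4554, -20]
6   : [-4554, -20, 6]
sub : [-4554, -26]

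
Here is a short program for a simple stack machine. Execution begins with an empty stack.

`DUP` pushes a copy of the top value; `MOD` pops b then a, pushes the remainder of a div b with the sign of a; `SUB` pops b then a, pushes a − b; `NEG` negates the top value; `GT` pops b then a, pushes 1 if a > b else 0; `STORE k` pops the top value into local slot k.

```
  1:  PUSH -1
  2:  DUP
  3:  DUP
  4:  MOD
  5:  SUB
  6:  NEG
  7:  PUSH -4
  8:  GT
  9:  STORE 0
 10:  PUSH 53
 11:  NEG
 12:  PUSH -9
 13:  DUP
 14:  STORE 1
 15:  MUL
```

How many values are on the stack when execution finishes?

PUSH -1 -> -1
DUP     -> -1 -1
DUP     -> -1 -1 -1
MOD     -> -1 0
SUB     -> -1
NEG     -> 1
PUSH -4 -> 1 -4
GT      -> 1
STORE 0 -> (empty)
PUSH 53 -> 53
NEG     -> -53
PUSH -9 -> -53 -9
DUP     -> -53 -9 -9
STORE 1 -> -53 -9
MUL     -> 477

1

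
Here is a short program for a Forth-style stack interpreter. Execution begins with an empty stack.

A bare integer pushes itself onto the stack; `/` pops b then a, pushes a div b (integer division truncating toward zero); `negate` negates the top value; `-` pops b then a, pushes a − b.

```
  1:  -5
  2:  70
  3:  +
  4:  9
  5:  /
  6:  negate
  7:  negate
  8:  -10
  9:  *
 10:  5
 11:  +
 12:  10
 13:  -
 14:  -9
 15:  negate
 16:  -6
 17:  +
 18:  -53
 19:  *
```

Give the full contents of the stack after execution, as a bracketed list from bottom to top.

[-75, -159]

-5     : [-5]
70     : [-5, 70]
+      : [65]
9      : [65, 9]
/      : [7]
negate : [-7]
negate : [7]
-10    : [7, -10]
*      : [-70]
5      : [-70, 5]
+      : [-65]
10     : [-65, 10]
-      : [-75]
-9     : [-75, -9]
negate : [-75, 9]
-6     : [-75, 9, -6]
+      : [-75, 3]
-53    : [-75, 3, -53]
*      : [-75, -159]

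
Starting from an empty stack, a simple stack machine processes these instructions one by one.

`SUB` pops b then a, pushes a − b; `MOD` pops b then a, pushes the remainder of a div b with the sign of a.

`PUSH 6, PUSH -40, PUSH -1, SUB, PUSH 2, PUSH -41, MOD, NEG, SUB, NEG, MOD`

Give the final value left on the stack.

PUSH 6   → 6
PUSH -40 → 6 -40
PUSH -1  → 6 -40 -1
SUB      → 6 -39
PUSH 2   → 6 -39 2
PUSH -41 → 6 -39 2 -41
MOD      → 6 -39 2
NEG      → 6 -39 -2
SUB      → 6 -37
NEG      → 6 37
MOD      → 6

6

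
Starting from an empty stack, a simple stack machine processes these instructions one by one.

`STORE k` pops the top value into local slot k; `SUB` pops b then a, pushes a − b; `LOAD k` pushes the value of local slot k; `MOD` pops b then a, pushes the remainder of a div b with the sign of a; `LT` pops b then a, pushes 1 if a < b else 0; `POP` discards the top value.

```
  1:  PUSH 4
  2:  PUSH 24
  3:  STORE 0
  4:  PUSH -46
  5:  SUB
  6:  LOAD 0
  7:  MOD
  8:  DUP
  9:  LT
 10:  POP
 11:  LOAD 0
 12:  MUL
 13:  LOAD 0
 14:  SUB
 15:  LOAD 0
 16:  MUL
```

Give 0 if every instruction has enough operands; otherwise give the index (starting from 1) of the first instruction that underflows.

PUSH 4   -> [4]
PUSH 24  -> [4, 24]
STORE 0  -> [4]
PUSH -46 -> [4, -46]
SUB      -> [50]
LOAD 0   -> [50, 24]
MOD      -> [2]
DUP      -> [2, 2]
LT       -> [0]
POP      -> []
LOAD 0   -> [24]
MUL  — needs 2 operands, stack has 1 → underflow

12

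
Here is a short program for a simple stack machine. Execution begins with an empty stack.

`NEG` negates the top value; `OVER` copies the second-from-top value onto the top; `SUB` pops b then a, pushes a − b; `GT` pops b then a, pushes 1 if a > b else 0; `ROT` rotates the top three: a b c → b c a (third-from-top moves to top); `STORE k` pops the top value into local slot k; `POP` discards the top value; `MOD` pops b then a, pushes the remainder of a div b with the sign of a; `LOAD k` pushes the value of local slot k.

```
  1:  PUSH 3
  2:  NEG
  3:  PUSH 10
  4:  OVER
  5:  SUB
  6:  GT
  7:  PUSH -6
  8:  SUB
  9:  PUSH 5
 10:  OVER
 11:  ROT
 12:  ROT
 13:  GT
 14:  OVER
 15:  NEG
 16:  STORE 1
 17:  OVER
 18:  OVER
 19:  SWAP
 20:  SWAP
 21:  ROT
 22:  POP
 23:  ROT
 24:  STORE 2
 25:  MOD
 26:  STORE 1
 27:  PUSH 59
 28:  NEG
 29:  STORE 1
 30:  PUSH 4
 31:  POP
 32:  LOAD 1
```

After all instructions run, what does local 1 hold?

-59

PUSH 3   [3]
NEG      [-3]
PUSH 10  [-3, 10]
OVER     [-3, 10, -3]
SUB      [-3, 13]
GT       [0]
PUSH -6  [0, -6]
SUB      [6]
PUSH 5   [6, 5]
OVER     [6, 5, 6]
ROT      [5, 6, 6]
ROT      [6, 6, 5]
GT       [6, 1]
OVER     [6, 1, 6]
NEG      [6, 1, -6]
STORE 1  [6, 1]
OVER     [6, 1, 6]
OVER     [6, 1, 6, 1]
SWAP     [6, 1, 1, 6]
SWAP     [6, 1, 6, 1]
ROT      [6, 6, 1, 1]
POP      [6, 6, 1]
ROT      [6, 1, 6]
STORE 2  [6, 1]
MOD      [0]
STORE 1  []
PUSH 59  [59]
NEG      [-59]
STORE 1  []
PUSH 4   [4]
POP      []
LOAD 1   [-59]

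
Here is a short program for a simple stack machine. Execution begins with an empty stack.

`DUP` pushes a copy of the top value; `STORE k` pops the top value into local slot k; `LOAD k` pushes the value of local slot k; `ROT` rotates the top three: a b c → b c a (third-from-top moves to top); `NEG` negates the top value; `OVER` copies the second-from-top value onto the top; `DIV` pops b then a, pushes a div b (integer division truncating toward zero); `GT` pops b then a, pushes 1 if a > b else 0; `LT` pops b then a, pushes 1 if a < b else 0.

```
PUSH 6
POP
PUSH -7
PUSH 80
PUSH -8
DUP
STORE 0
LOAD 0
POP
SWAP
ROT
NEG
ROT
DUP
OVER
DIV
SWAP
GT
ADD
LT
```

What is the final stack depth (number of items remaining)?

1

PUSH 6  -> [6]
POP     -> []
PUSH -7 -> [-7]
PUSH 80 -> [-7, 80]
PUSH -8 -> [-7, 80, -8]
DUP     -> [-7, 80, -8, -8]
STORE 0 -> [-7, 80, -8]
LOAD 0  -> [-7, 80, -8, -8]
POP     -> [-7, 80, -8]
SWAP    -> [-7, -8, 80]
ROT     -> [-8, 80, -7]
NEG     -> [-8, 80, 7]
ROT     -> [80, 7, -8]
DUP     -> [80, 7, -8, -8]
OVER    -> [80, 7, -8, -8, -8]
DIV     -> [80, 7, -8, 1]
SWAP    -> [80, 7, 1, -8]
GT      -> [80, 7, 1]
ADD     -> [80, 8]
LT      -> [0]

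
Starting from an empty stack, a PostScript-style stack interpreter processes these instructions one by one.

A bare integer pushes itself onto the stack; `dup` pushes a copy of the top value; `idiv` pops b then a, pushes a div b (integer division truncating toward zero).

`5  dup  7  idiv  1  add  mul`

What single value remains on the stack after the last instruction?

5    → 5
dup  → 5 5
7    → 5 5 7
idiv → 5 0
1    → 5 0 1
add  → 5 1
mul  → 5

5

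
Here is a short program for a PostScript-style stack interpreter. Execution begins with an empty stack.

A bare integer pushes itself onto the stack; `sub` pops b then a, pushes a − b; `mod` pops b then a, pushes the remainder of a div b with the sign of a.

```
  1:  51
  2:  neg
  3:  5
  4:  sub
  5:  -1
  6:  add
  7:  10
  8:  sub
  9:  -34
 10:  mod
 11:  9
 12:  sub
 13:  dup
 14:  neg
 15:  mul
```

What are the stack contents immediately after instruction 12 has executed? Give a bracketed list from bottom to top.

[-42]

51   51
neg  -51
5    -51 5
sub  -56
-1   -56 -1
add  -57
10   -57 10
sub  -67
-34  -67 -34
mod  -33
9    -33 9
sub  -42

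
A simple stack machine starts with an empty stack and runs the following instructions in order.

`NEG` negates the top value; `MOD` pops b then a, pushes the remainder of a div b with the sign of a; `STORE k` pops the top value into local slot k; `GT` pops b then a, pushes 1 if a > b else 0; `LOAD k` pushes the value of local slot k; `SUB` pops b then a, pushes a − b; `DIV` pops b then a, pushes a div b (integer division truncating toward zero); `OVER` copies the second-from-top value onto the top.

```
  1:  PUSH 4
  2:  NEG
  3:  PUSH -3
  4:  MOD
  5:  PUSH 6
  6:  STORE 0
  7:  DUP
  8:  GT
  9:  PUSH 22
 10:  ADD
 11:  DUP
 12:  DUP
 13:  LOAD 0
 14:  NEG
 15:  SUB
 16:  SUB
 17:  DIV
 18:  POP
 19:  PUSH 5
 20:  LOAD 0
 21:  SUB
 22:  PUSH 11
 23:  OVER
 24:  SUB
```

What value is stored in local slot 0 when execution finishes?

6

PUSH 4  : [4]
NEG     : [-4]
PUSH -3 : [-4, -3]
MOD     : [-1]
PUSH 6  : [-1, 6]
STORE 0 : [-1]
DUP     : [-1, -1]
GT      : [0]
PUSH 22 : [0, 22]
ADD     : [22]
DUP     : [22, 22]
DUP     : [22, 22, 22]
LOAD 0  : [22, 22, 22, 6]
NEG     : [22, 22, 22, -6]
SUB     : [22, 22, 28]
SUB     : [22, -6]
DIV     : [-3]
POP     : []
PUSH 5  : [5]
LOAD 0  : [5, 6]
SUB     : [-1]
PUSH 11 : [-1, 11]
OVER    : [-1, 11, -1]
SUB     : [-1, 12]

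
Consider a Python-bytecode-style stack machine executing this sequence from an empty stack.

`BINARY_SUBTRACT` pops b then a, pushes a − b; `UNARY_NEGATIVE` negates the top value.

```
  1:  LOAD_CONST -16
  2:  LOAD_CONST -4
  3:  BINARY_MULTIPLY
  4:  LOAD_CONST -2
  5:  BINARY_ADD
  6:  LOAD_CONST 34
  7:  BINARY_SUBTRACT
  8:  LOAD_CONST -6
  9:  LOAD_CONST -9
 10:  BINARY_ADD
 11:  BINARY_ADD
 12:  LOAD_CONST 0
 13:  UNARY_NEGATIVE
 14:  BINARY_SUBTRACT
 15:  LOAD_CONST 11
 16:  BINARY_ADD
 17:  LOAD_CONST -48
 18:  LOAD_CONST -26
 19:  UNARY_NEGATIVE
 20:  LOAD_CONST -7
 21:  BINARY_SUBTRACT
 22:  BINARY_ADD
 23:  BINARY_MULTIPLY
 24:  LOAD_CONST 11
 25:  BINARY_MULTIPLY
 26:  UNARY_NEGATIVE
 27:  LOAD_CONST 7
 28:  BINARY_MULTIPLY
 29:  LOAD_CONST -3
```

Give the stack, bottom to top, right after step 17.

[24, -48]

LOAD_CONST -16  -> [-16]
LOAD_CONST -4   -> [-16, -4]
BINARY_MULTIPLY -> [64]
LOAD_CONST -2   -> [64, -2]
BINARY_ADD      -> [62]
LOAD_CONST 34   -> [62, 34]
BINARY_SUBTRACT -> [28]
LOAD_CONST -6   -> [28, -6]
LOAD_CONST -9   -> [28, -6, -9]
BINARY_ADD      -> [28, -15]
BINARY_ADD      -> [13]
LOAD_CONST 0    -> [13, 0]
UNARY_NEGATIVE  -> [13, 0]
BINARY_SUBTRACT -> [13]
LOAD_CONST 11   -> [13, 11]
BINARY_ADD      -> [24]
LOAD_CONST -48  -> [24, -48]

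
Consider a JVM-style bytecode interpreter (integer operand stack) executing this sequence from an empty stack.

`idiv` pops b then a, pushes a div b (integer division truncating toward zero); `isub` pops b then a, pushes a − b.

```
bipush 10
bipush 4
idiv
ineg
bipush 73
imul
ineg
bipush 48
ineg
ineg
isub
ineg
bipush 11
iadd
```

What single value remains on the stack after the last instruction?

bipush 10 → [10]
bipush 4  → [10, 4]
idiv      → [2]
ineg      → [-2]
bipush 73 → [-2, 73]
imul      → [-146]
ineg      → [146]
bipush 48 → [146, 48]
ineg      → [146, -48]
ineg      → [146, 48]
isub      → [98]
ineg      → [-98]
bipush 11 → [-98, 11]
iadd      → [-87]

-87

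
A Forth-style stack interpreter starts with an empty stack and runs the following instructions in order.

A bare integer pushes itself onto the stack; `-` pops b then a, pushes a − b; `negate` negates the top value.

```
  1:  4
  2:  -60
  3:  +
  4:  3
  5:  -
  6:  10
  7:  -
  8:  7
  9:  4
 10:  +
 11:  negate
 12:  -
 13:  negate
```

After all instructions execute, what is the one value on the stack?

4      : 4
-60    : 4 -60
+      : -56
3      : -56 3
-      : -59
10     : -59 10
-      : -69
7      : -69 7
4      : -69 7 4
+      : -69 11
negate : -69 -11
-      : -58
negate : 58

58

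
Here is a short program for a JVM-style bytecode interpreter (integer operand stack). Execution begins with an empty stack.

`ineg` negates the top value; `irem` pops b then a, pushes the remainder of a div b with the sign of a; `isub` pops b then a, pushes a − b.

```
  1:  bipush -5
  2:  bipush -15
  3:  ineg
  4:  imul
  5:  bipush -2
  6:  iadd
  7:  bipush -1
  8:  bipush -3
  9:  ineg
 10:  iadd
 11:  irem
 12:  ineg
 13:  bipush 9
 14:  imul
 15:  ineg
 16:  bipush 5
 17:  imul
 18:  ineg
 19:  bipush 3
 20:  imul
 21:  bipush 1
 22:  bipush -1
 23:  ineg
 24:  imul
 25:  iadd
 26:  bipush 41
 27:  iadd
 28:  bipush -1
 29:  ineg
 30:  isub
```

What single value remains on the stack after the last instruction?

bipush -5  → [-5]
bipush -15 → [-5, -15]
ineg       → [-5, 15]
imul       → [-75]
bipush -2  → [-75, -2]
iadd       → [-77]
bipush -1  → [-77, -1]
bipush -3  → [-77, -1, -3]
ineg       → [-77, -1, 3]
iadd       → [-77, 2]
irem       → [-1]
ineg       → [1]
bipush 9   → [1, 9]
imul       → [9]
ineg       → [-9]
bipush 5   → [-9, 5]
imul       → [-45]
ineg       → [45]
bipush 3   → [45, 3]
imul       → [135]
bipush 1   → [135, 1]
bipush -1  → [135, 1, -1]
ineg       → [135, 1, 1]
imul       → [135, 1]
iadd       → [136]
bipush 41  → [136, 41]
iadd       → [177]
bipush -1  → [177, -1]
ineg       → [177, 1]
isub       → [176]

176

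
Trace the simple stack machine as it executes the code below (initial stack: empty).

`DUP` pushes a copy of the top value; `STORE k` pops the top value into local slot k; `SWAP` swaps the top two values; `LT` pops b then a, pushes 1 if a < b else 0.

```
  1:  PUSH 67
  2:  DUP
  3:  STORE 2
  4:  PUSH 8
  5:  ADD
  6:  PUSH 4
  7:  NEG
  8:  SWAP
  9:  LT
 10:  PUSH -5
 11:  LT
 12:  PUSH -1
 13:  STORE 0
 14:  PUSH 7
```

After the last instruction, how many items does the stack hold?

PUSH 67 -> [67]
DUP     -> [67, 67]
STORE 2 -> [67]
PUSH 8  -> [67, 8]
ADD     -> [75]
PUSH 4  -> [75, 4]
NEG     -> [75, -4]
SWAP    -> [-4, 75]
LT      -> [1]
PUSH -5 -> [1, -5]
LT      -> [0]
PUSH -1 -> [0, -1]
STORE 0 -> [0]
PUSH 7  -> [0, 7]

2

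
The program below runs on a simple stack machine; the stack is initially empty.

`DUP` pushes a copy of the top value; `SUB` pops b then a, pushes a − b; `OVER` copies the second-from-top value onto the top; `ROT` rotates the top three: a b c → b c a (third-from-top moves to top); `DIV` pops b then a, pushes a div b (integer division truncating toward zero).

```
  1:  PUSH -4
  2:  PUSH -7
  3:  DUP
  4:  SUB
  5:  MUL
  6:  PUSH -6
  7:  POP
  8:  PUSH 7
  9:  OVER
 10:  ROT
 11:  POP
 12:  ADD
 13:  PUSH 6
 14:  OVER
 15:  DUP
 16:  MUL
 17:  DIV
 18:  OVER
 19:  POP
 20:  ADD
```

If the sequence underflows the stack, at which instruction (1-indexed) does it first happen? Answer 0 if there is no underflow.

0

PUSH -4  [-4]
PUSH -7  [-4, -7]
DUP      [-4, -7, -7]
SUB      [-4, 0]
MUL      [0]
PUSH -6  [0, -6]
POP      [0]
PUSH 7   [0, 7]
OVER     [0, 7, 0]
ROT      [7, 0, 0]
POP      [7, 0]
ADD      [7]
PUSH 6   [7, 6]
OVER     [7, 6, 7]
DUP      [7, 6, 7, 7]
MUL      [7, 6, 49]
DIV      [7, 0]
OVER     [7, 0, 7]
POP      [7, 0]
ADD      [7]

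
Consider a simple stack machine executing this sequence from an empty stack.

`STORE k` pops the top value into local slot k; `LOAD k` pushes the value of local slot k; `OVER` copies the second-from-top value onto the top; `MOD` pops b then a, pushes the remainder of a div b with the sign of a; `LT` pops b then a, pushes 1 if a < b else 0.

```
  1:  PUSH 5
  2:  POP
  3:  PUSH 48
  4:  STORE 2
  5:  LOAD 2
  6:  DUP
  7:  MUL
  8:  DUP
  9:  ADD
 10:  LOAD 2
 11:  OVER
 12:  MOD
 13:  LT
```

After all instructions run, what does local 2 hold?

PUSH 5  → [5]
POP     → []
PUSH 48 → [48]
STORE 2 → []
LOAD 2  → [48]
DUP     → [48, 48]
MUL     → [2304]
DUP     → [2304, 2304]
ADD     → [4608]
LOAD 2  → [4608, 48]
OVER    → [4608, 48, 4608]
MOD     → [4608, 48]
LT      → [0]

48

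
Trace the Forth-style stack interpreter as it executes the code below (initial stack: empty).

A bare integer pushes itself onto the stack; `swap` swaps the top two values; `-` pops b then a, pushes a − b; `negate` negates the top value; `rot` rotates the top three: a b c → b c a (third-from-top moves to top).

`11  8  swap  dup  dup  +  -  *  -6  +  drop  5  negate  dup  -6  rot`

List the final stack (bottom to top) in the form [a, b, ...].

[-5, -6, -5]

11      [11]
8       [11, 8]
swap    [8, 11]
dup     [8, 11, 11]
dup     [8, 11, 11, 11]
+       [8, 11, 22]
-       [8, -11]
*       [-88]
-6      [-88, -6]
+       [-94]
drop    []
5       [5]
negate  [-5]
dup     [-5, -5]
-6      [-5, -5, -6]
rot     [-5, -6, -5]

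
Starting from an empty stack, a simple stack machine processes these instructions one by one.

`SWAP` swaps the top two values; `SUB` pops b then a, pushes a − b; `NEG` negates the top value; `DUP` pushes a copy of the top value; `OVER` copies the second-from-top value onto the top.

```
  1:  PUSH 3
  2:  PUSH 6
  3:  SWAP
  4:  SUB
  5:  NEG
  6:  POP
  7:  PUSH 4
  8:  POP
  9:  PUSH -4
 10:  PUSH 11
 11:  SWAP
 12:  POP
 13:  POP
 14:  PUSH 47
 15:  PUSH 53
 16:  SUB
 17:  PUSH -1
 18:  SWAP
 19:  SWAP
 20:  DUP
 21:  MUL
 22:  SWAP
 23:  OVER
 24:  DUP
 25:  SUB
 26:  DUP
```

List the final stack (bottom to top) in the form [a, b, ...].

PUSH 3  → 3
PUSH 6  → 3 6
SWAP    → 6 3
SUB     → 3
NEG     → -3
POP     → (empty)
PUSH 4  → 4
POP     → (empty)
PUSH -4 → -4
PUSH 11 → -4 11
SWAP    → 11 -4
POP     → 11
POP     → (empty)
PUSH 47 → 47
PUSH 53 → 47 53
SUB     → -6
PUSH -1 → -6 -1
SWAP    → -1 -6
SWAP    → -6 -1
DUP     → -6 -1 -1
MUL     → -6 1
SWAP    → 1 -6
OVER    → 1 -6 1
DUP     → 1 -6 1 1
SUB     → 1 -6 0
DUP     → 1 -6 0 0

[1, -6, 0, 0]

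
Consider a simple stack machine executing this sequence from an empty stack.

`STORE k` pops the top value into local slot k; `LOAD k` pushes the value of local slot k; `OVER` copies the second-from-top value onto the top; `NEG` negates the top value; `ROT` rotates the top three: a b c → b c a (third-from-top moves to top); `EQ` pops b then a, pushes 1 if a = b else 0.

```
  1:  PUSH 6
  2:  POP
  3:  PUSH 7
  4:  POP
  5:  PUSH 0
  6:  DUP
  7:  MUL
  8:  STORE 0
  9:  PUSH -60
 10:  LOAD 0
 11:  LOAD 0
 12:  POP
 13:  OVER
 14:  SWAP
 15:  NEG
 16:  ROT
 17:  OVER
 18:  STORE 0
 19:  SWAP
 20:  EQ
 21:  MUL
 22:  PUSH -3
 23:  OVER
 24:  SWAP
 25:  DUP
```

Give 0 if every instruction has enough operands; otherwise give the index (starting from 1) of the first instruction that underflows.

0

PUSH 6   -> 6
POP      -> (empty)
PUSH 7   -> 7
POP      -> (empty)
PUSH 0   -> 0
DUP      -> 0 0
MUL      -> 0
STORE 0  -> (empty)
PUSH -60 -> -60
LOAD 0   -> -60 0
LOAD 0   -> -60 0 0
POP      -> -60 0
OVER     -> -60 0 -60
SWAP     -> -60 -60 0
NEG      -> -60 -60 0
ROT      -> -60 0 -60
OVER     -> -60 0 -60 0
STORE 0  -> -60 0 -60
SWAP     -> -60 -60 0
EQ       -> -60 0
MUL      -> 0
PUSH -3  -> 0 -3
OVER     -> 0 -3 0
SWAP     -> 0 0 -3
DUP      -> 0 0 -3 -3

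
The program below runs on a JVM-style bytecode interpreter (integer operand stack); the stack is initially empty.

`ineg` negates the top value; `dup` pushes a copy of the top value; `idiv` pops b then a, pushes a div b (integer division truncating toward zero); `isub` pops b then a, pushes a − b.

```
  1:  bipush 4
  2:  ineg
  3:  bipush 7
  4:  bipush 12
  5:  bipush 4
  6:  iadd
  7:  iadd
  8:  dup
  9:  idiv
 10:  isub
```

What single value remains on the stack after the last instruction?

bipush 4  → [4]
ineg      → [-4]
bipush 7  → [-4, 7]
bipush 12 → [-4, 7, 12]
bipush 4  → [-4, 7, 12, 4]
iadd      → [-4, 7, 16]
iadd      → [-4, 23]
dup       → [-4, 23, 23]
idiv      → [-4, 1]
isub      → [-5]

-5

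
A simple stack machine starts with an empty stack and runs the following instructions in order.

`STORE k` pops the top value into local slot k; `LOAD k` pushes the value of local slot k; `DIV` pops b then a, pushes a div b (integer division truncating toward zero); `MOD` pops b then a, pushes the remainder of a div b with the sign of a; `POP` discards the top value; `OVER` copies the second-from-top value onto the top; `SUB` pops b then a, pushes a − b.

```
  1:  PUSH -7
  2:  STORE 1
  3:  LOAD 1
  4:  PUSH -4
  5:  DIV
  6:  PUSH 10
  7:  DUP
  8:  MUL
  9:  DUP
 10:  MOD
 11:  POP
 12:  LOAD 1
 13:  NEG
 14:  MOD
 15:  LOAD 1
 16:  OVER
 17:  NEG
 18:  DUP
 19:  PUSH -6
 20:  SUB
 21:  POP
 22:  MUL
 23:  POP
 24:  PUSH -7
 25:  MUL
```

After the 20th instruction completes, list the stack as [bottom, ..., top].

PUSH -7  [-7]
STORE 1  []
LOAD 1   [-7]
PUSH -4  [-7, -4]
DIV      [1]
PUSH 10  [1, 10]
DUP      [1, 10, 10]
MUL      [1, 100]
DUP      [1, 100, 100]
MOD      [1, 0]
POP      [1]
LOAD 1   [1, -7]
NEG      [1, 7]
MOD      [1]
LOAD 1   [1, -7]
OVER     [1, -7, 1]
NEG      [1, -7, -1]
DUP      [1, -7, -1, -1]
PUSH -6  [1, -7, -1, -1, -6]
SUB      [1, -7, -1, 5]

[1, -7, -1, 5]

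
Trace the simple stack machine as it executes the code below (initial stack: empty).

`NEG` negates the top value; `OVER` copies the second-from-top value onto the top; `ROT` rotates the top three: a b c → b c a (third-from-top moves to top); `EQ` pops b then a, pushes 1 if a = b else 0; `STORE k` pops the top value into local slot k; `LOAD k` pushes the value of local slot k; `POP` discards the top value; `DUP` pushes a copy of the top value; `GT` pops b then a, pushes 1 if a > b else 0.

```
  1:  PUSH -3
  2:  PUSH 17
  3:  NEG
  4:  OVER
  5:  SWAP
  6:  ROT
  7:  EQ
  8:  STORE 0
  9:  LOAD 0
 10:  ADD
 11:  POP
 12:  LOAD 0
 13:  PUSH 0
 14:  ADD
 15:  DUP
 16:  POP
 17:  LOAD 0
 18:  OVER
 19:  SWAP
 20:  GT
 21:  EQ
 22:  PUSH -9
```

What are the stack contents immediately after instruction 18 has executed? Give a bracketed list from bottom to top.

[0, 0, 0]

PUSH -3 → [-3]
PUSH 17 → [-3, 17]
NEG     → [-3, -17]
OVER    → [-3, -17, -3]
SWAP    → [-3, -3, -17]
ROT     → [-3, -17, -3]
EQ      → [-3, 0]
STORE 0 → [-3]
LOAD 0  → [-3, 0]
ADD     → [-3]
POP     → []
LOAD 0  → [0]
PUSH 0  → [0, 0]
ADD     → [0]
DUP     → [0, 0]
POP     → [0]
LOAD 0  → [0, 0]
OVER    → [0, 0, 0]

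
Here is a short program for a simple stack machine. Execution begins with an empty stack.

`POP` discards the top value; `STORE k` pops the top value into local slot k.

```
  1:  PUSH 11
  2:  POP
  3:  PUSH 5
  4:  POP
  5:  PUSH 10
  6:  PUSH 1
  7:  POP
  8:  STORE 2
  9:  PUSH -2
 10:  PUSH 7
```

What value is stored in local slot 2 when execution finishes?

PUSH 11  11
POP      (empty)
PUSH 5   5
POP      (empty)
PUSH 10  10
PUSH 1   10 1
POP      10
STORE 2  (empty)
PUSH -2  -2
PUSH 7   -2 7

10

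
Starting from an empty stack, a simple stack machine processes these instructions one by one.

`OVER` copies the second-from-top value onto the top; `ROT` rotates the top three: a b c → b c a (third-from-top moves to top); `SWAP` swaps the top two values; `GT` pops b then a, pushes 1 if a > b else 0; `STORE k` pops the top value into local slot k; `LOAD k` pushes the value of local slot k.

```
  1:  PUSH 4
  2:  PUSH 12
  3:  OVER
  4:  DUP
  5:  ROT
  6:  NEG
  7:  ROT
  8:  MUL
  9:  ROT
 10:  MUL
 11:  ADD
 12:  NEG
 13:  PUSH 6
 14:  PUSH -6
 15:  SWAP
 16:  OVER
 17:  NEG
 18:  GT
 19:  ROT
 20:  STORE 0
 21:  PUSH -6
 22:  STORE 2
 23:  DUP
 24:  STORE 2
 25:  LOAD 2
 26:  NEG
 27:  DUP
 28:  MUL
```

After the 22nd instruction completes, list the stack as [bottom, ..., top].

PUSH 4  : [4]
PUSH 12 : [4, 12]
OVER    : [4, 12, 4]
DUP     : [4, 12, 4, 4]
ROT     : [4, 4, 4, 12]
NEG     : [4, 4, 4, -12]
ROT     : [4, 4, -12, 4]
MUL     : [4, 4, -48]
ROT     : [4, -48, 4]
MUL     : [4, -192]
ADD     : [-188]
NEG     : [188]
PUSH 6  : [188, 6]
PUSH -6 : [188, 6, -6]
SWAP    : [188, -6, 6]
OVER    : [188, -6, 6, -6]
NEG     : [188, -6, 6, 6]
GT      : [188, -6, 0]
ROT     : [-6, 0, 188]
STORE 0 : [-6, 0]
PUSH -6 : [-6, 0, -6]
STORE 2 : [-6, 0]

[-6, 0]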